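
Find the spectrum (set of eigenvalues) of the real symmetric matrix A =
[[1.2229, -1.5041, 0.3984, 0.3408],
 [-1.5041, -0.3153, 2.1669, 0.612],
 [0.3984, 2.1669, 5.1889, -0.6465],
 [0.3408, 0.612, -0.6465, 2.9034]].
sigma(A) ≈ {-2, 2, 3, 6}

A is real symmetric, so its spectrum consists of real eigenvalues. Expanding the characteristic polynomial of the displayed matrix gives
  det(λ I - A) = p(λ) = λ^4 + (-9)λ^3 + (14)λ^2 + (36.0013)λ + (-72).
Solving p(λ) = 0 yields eigenvalues ≈ -2, 2, 3, 6. (A is shown rounded to 4 decimals, so these recover the underlying integer eigenvalues to within that precision.)
Verification: the trace of A = 9 equals the sum of eigenvalues 9, and det(A) ≈ -72.0008 matches the eigenvalue product -72.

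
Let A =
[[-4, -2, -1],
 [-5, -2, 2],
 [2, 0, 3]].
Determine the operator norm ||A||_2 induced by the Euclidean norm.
||A||_2 ≈ 7.2337 (= sqrt(largest eigenvalue of A^T A))

||A||_2 = sigma_max(A) = sqrt(lambda_max(A^T A)). Form the symmetric matrix M = A^T A =
[[45, 18, 0],
 [18, 8, -2],
 [0, -2, 14]].
Its characteristic polynomial (trace, sum of principal 2x2 minors, determinant of M give the coefficients) is
  p(λ) = det(λ I - M) = λ^3 - 67λ^2 + 774λ - 324.
No integer candidate from the rational root theorem (±divisors of 324) is a root, so the roots are irrational. The cubic discriminant is Δ = 744325524 > 0, so there are three distinct real roots. p(0) = -324 and p(1) = 384 have opposite signs, so a root lies in (0, 1); Newton's method refines it to λ ≈ 0.4349. p(14) = 124 and p(15) = -414 have opposite signs, so a root lies in (14, 15); Newton's method refines it to λ ≈ 14.2385. p(52) = -636 and p(53) = 1372 have opposite signs, so a root lies in (52, 53); Newton's method refines it to λ ≈ 52.3266. Check (Vieta): the three roots sum to 67, matching tr M = 67.
So the eigenvalues of A^T A are ≈ 0.4349, 14.2385, 52.3266 (all ≥ 0, as they must be for A^T A). The largest is λ_max ≈ 52.3266, hence ||A||_2 = sqrt(λ_max) ≈ 7.2337.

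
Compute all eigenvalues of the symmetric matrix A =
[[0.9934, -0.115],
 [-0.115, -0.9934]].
sigma(A) ≈ {-1, 1}

A is real symmetric, so its spectrum consists of real eigenvalues. Expanding the characteristic polynomial of the displayed matrix gives
  det(λ I - A) = p(λ) = λ^2 + (0)λ + (-1).
Solving p(λ) = 0 yields eigenvalues ≈ -1, 1. (A is shown rounded to 4 decimals, so these recover the underlying integer eigenvalues to within that precision.)
Verification: the trace of A = 0 equals the sum of eigenvalues 0, and det(A) ≈ -1.0001 matches the eigenvalue product -1.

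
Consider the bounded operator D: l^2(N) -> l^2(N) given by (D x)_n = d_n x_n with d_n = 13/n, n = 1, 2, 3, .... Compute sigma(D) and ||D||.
sigma(D) = {13/n : n ≥ 1} ∪ {0}; ||D|| = 13

A bounded diagonal operator on l^2 with diagonal entries d_n has spectrum equal to the closure of {d_n : n ≥ 1}: every d_n is an eigenvalue (with eigenvector e_n), so {d_n} ⊂ sigma(D); the spectrum is closed, so its closure is too; and for lambda not in the closure, (D - lambda I) has bounded inverse (the diagonal entries 1/(d_n - lambda) are bounded). For our sequence d_n = 13/n, n = 1, 2, 3, ...:
  - {d_n} = {13/n : n ≥ 1}; the only limit point is 0
  - closure = {13/n : n ≥ 1} ∪ {0}
For the norm: a diagonal operator has ||D|| = sup_n |d_n|. Here d_n = 13/n is positive and decreasing, so sup_n |d_n| = d_1 = 13. So ||D|| = 13.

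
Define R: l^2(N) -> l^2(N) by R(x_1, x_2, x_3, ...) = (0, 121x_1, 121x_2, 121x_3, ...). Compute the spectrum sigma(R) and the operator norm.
sigma(R) = closed disk {z in C : |z| ≤ 121}; ||R|| = 121

Note R = 121·U where U is the unit right shift (U x)_k = x_{k-1} (with x_0 := 0); so ||R|| = 121||U|| and sigma(R) = 121·sigma(U). ||R x||^2 = sum_{k≥1} |121x_k|^2 = 14641||x||^2, so ||R|| = 121 and sigma(R) ⊂ {|z| ≤ 121}. For any |lambda| < 121, the equation (R - lambda I) x = 0 forces x_1 = 0, then 121x_k = lambda x_{k+1} ⇒ x = 0, so R has no eigenvalues. But (R - lambda I) is not surjective for |lambda| < 121: solving (R - lambda I) x = e_1 would require x_n proportional to (lambda/121)^(-n), which is not in l^2. So every |lambda| < 121 lies in the residual spectrum. The boundary |lambda| = 121 is in the approximate point spectrum (the spectrum is closed). Hence sigma(R) is the closed disk of radius 121.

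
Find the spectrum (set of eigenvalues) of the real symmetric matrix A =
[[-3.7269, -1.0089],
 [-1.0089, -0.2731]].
sigma(A) ≈ {-4, 0}

A is real symmetric, so its spectrum consists of real eigenvalues. Expanding the characteristic polynomial of the displayed matrix gives
  det(λ I - A) = p(λ) = λ^2 + (4)λ + (0).
Solving p(λ) = 0 yields eigenvalues ≈ -4, 0. (A is shown rounded to 4 decimals, so these recover the underlying integer eigenvalues to within that precision.)
Verification: the trace of A = -4 equals the sum of eigenvalues -4, and det(A) ≈ -0.0001 matches the eigenvalue product 0.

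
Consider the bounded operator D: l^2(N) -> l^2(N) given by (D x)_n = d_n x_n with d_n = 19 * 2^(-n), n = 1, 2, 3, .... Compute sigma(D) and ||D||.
sigma(D) = {19 * 2^(-n) : n ≥ 1} ∪ {0}; ||D|| = 19/2

A bounded diagonal operator on l^2 with diagonal entries d_n has spectrum equal to the closure of {d_n : n ≥ 1}: every d_n is an eigenvalue (with eigenvector e_n), so {d_n} ⊂ sigma(D); the spectrum is closed, so its closure is too; and for lambda not in the closure, (D - lambda I) has bounded inverse (the diagonal entries 1/(d_n - lambda) are bounded). For our sequence d_n = 19 * 2^(-n), n = 1, 2, 3, ...:
  - {d_n} = {19 * 2^(-n) : n ≥ 1}; the only limit point is 0
  - closure = {19 * 2^(-n) : n ≥ 1} ∪ {0}
For the norm: a diagonal operator has ||D|| = sup_n |d_n|. Here d_n = 19 * 2^(-n) is positive and decreasing, so sup_n |d_n| = d_1 = 19/2. So ||D|| = 19/2.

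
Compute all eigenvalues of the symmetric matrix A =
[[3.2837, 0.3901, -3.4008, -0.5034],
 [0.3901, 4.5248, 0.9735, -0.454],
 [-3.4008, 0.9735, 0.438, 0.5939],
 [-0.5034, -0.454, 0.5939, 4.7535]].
sigma(A) ≈ {-2, 4, 5, 6}

A is real symmetric, so its spectrum consists of real eigenvalues. Expanding the characteristic polynomial of the displayed matrix gives
  det(λ I - A) = p(λ) = λ^4 + (-13)λ^3 + (44)λ^2 + (27.9963)λ + (-239.9912).
Solving p(λ) = 0 yields eigenvalues ≈ -2, 4, 5, 6. (A is shown rounded to 4 decimals, so these recover the underlying integer eigenvalues to within that precision.)
Verification: the trace of A = 13 equals the sum of eigenvalues 13, and det(A) ≈ -239.9912 matches the eigenvalue product -240.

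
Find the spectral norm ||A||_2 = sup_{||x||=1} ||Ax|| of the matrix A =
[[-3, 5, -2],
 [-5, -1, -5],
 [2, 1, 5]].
||A||_2 ≈ 9.3914 (= sqrt(largest eigenvalue of A^T A))

||A||_2 = sigma_max(A) = sqrt(lambda_max(A^T A)). Form the symmetric matrix M = A^T A =
[[38, -8, 41],
 [-8, 27, 0],
 [41, 0, 54]].
Its characteristic polynomial (trace, sum of principal 2x2 minors, determinant of M give the coefficients) is
  p(λ) = det(λ I - M) = λ^3 - 119λ^2 + 2791λ - 6561.
No integer candidate from the rational root theorem (±divisors of 6561) is a root, so the roots are irrational. The cubic discriminant is Δ = 17181870336 > 0, so there are three distinct real roots. p(2) = -1447 and p(3) = 768 have opposite signs, so a root lies in (2, 3); Newton's method refines it to λ ≈ 2.6417. p(28) = 243 and p(29) = -1312 have opposite signs, so a root lies in (28, 29); Newton's method refines it to λ ≈ 28.1592. p(88) = -1017 and p(89) = 4208 have opposite signs, so a root lies in (88, 89); Newton's method refines it to λ ≈ 88.1991. Check (Vieta): the three roots sum to 119, matching tr M = 119.
So the eigenvalues of A^T A are ≈ 2.6417, 28.1592, 88.1991 (all ≥ 0, as they must be for A^T A). The largest is λ_max ≈ 88.1991, hence ||A||_2 = sqrt(λ_max) ≈ 9.3914.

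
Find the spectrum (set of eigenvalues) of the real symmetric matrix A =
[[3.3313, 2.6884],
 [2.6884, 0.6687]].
sigma(A) ≈ {-1, 5}

A is real symmetric, so its spectrum consists of real eigenvalues. Expanding the characteristic polynomial of the displayed matrix gives
  det(λ I - A) = p(λ) = λ^2 + (-4)λ + (-5).
Solving p(λ) = 0 yields eigenvalues ≈ -1, 5. (A is shown rounded to 4 decimals, so these recover the underlying integer eigenvalues to within that precision.)
Verification: the trace of A = 4 equals the sum of eigenvalues 4, and det(A) ≈ -4.9999 matches the eigenvalue product -5.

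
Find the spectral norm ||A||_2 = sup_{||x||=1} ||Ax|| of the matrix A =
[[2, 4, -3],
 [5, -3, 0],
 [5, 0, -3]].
||A||_2 ≈ 7.9819 (= sqrt(largest eigenvalue of A^T A))

||A||_2 = sigma_max(A) = sqrt(lambda_max(A^T A)). Form the symmetric matrix M = A^T A =
[[54, -7, -21],
 [-7, 25, -12],
 [-21, -12, 18]].
Its characteristic polynomial (trace, sum of principal 2x2 minors, determinant of M give the coefficients) is
  p(λ) = det(λ I - M) = λ^3 - 97λ^2 + 2138λ - 1089.
No integer candidate from the rational root theorem (±divisors of 1089) is a root, so the roots are irrational. The cubic discriminant is Δ = 3974941625 > 0, so there are three distinct real roots. p(0) = -1089 and p(1) = 953 have opposite signs, so a root lies in (0, 1); Newton's method refines it to λ ≈ 0.5216. p(32) = 767 and p(33) = -231 have opposite signs, so a root lies in (32, 33); Newton's method refines it to λ ≈ 32.7684. p(63) = -1341 and p(64) = 575 have opposite signs, so a root lies in (63, 64); Newton's method refines it to λ ≈ 63.71. Check (Vieta): the three roots sum to 97, matching tr M = 97.
So the eigenvalues of A^T A are ≈ 0.5216, 32.7684, 63.71 (all ≥ 0, as they must be for A^T A). The largest is λ_max ≈ 63.71, hence ||A||_2 = sqrt(λ_max) ≈ 7.9819.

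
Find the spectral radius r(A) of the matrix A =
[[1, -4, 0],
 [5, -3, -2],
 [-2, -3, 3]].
r(A) ≈ 3.1965

The eigenvalues of A are the roots of its characteristic polynomial. With M = A (coefficients from the trace, the sum of principal 2x2 minors, and det A):
  p(λ) = det(λ I - M) = λ^3 - λ^2 + 5λ - 29.
No integer candidate from the rational root theorem (±divisors of 29) is a root, so the roots are irrational. The cubic discriminant is Δ = -20688 < 0, so there is one real root and a complex-conjugate pair. p(2) = -15 and p(3) = 4 have opposite signs, so a root lies in (2, 3); Newton's method refines it to λ ≈ 2.8383. Dividing out (λ - (2.8383)) leaves approximately λ^2 + 1.8383λ + 10.2175. For λ^2 + 1.8383λ + 10.2175 the discriminant is -37.4908. It is negative, so the remaining roots are the complex-conjugate pair λ ≈ -0.9191 ± 3.0615i. Their product equals the constant term, so |λ|^2 ≈ 10.2175 and |λ| ≈ 3.1965.
Thus the eigenvalues (to 4 decimals) are 2.8383 (modulus 2.8383); -0.9191 ± 3.0615i (modulus 3.1965). The spectral radius is the largest modulus: r(A) ≈ 3.1965. (Cross-check: r(A) ≤ ||A||_2 ≈ 6.8958; equality holds whenever A is normal, though it can also hold for some non-normal A.)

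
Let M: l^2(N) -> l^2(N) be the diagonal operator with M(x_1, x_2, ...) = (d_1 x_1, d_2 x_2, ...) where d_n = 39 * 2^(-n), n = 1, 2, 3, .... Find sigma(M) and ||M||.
sigma(M) = {39 * 2^(-n) : n ≥ 1} ∪ {0}; ||M|| = 39/2

A bounded diagonal operator on l^2 with diagonal entries d_n has spectrum equal to the closure of {d_n : n ≥ 1}: every d_n is an eigenvalue (with eigenvector e_n), so {d_n} ⊂ sigma(M); the spectrum is closed, so its closure is too; and for lambda not in the closure, (M - lambda I) has bounded inverse (the diagonal entries 1/(d_n - lambda) are bounded). For our sequence d_n = 39 * 2^(-n), n = 1, 2, 3, ...:
  - {d_n} = {39 * 2^(-n) : n ≥ 1}; the only limit point is 0
  - closure = {39 * 2^(-n) : n ≥ 1} ∪ {0}
For the norm: a diagonal operator has ||M|| = sup_n |d_n|. Here d_n = 39 * 2^(-n) is positive and decreasing, so sup_n |d_n| = d_1 = 39/2. So ||M|| = 39/2.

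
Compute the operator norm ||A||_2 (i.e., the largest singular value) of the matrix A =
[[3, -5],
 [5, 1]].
||A||_2 = sqrt((60 + sqrt(464))/2) ≈ 6.3852 (= sqrt(largest eigenvalue of A^T A))

||A||_2 = sigma_max(A) = sqrt(lambda_max(A^T A)). Form the symmetric matrix M = A^T A =
[[34, -10],
 [-10, 26]].
Its characteristic polynomial (trace, determinant of M give the coefficients) is
  p(λ) = det(λ I - M) = λ^2 - 60λ + 784.
For λ^2 - 60λ + 784 the discriminant is 464. It is nonnegative but not a perfect square, so the roots are real and irrational: λ = (60 ± sqrt(464))/2 ≈ 40.7703, 19.2297.
So the eigenvalues of A^T A are ≈ 19.2297, 40.7703 (all ≥ 0, as they must be for A^T A). The largest is λ_max = (60 + sqrt(464))/2 ≈ 40.7703, hence ||A||_2 = sqrt(λ_max) = sqrt((60 + sqrt(464))/2) ≈ 6.3852.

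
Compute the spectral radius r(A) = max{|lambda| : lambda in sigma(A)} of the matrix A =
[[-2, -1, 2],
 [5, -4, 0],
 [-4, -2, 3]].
r(A) ≈ 3.2894

The eigenvalues of A are the roots of its characteristic polynomial. With M = A (coefficients from the trace, the sum of principal 2x2 minors, and det A):
  p(λ) = det(λ I - M) = λ^3 + 3λ^2 + 3λ + 13.
No integer candidate from the rational root theorem (±divisors of 13) is a root, so the roots are irrational. The cubic discriminant is Δ = -3888 < 0, so there is one real root and a complex-conjugate pair. p(-4) = -15 and p(-3) = 4 have opposite signs, so a root lies in (-4, -3); Newton's method refines it to λ ≈ -3.2894. Dividing out (λ - (-3.2894)) leaves approximately λ^2 - 0.2894λ + 3.9521. For λ^2 - 0.2894λ + 3.9521 the discriminant is -15.7244. It is negative, so the remaining roots are the complex-conjugate pair λ ≈ 0.1447 ± 1.9827i. Their product equals the constant term, so |λ|^2 ≈ 3.9521 and |λ| ≈ 1.988.
Thus the eigenvalues (to 4 decimals) are -3.2894 (modulus 3.2894); 0.1447 ± 1.9827i (modulus 1.988). The spectral radius is the largest modulus: r(A) ≈ 3.2894. (Cross-check: r(A) ≤ ||A||_2 ≈ 7.2755; equality holds whenever A is normal, though it can also hold for some non-normal A.)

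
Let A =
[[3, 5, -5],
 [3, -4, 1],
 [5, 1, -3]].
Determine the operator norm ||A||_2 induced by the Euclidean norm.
||A||_2 ≈ 9.2332 (= sqrt(largest eigenvalue of A^T A))

||A||_2 = sigma_max(A) = sqrt(lambda_max(A^T A)). Form the symmetric matrix M = A^T A =
[[43, 8, -27],
 [8, 42, -32],
 [-27, -32, 35]].
Its characteristic polynomial (trace, sum of principal 2x2 minors, determinant of M give the coefficients) is
  p(λ) = det(λ I - M) = λ^3 - 120λ^2 + 2964λ - 144.
No integer candidate from the rational root theorem (±divisors of 144) is a root, so the roots are irrational. The cubic discriminant is Δ = 22275827712 > 0, so there are three distinct real roots. p(0) = -144 and p(1) = 2701 have opposite signs, so a root lies in (0, 1); Newton's method refines it to λ ≈ 0.0487. p(34) = 1216 and p(35) = -529 have opposite signs, so a root lies in (34, 35); Newton's method refines it to λ ≈ 34.6988. p(85) = -1079 and p(86) = 3296 have opposite signs, so a root lies in (85, 86); Newton's method refines it to λ ≈ 85.2525. Check (Vieta): the three roots sum to 120, matching tr M = 120.
So the eigenvalues of A^T A are ≈ 0.0487, 34.6988, 85.2525 (all ≥ 0, as they must be for A^T A). The largest is λ_max ≈ 85.2525, hence ||A||_2 = sqrt(λ_max) ≈ 9.2332.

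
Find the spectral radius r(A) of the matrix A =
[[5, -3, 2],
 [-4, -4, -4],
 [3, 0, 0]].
r(A) ≈ 7.3155

The eigenvalues of A are the roots of its characteristic polynomial. With M = A (coefficients from the trace, the sum of principal 2x2 minors, and det A):
  p(λ) = det(λ I - M) = λ^3 - λ^2 - 38λ - 60.
No integer candidate from the rational root theorem (±divisors of 60) is a root, so the roots are irrational. The cubic discriminant is Δ = 82452 > 0, so there are three distinct real roots. p(-5) = -20 and p(-4) = 12 have opposite signs, so a root lies in (-5, -4); Newton's method refines it to λ ≈ -4.4881. p(-2) = 4 and p(-1) = -24 have opposite signs, so a root lies in (-2, -1); Newton's method refines it to λ ≈ -1.8274. p(7) = -32 and p(8) = 84 have opposite signs, so a root lies in (7, 8); Newton's method refines it to λ ≈ 7.3155. Check (Vieta): the three roots sum to 1, matching tr M = 1.
Thus the eigenvalues (to 4 decimals) are -4.4881 (modulus 4.4881); -1.8274 (modulus 1.8274); 7.3155 (modulus 7.3155). The spectral radius is the largest modulus: r(A) ≈ 7.3155. (Cross-check: r(A) ≤ ||A||_2 ≈ 8.1168; equality holds whenever A is normal, though it can also hold for some non-normal A.)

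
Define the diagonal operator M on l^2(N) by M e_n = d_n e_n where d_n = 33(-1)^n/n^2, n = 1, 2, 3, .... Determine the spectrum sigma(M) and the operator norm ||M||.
sigma(M) = {33(-1)^n/n^2 : n ≥ 1} ∪ {0}; ||M|| = 33

A bounded diagonal operator on l^2 with diagonal entries d_n has spectrum equal to the closure of {d_n : n ≥ 1}: every d_n is an eigenvalue (with eigenvector e_n), so {d_n} ⊂ sigma(M); the spectrum is closed, so its closure is too; and for lambda not in the closure, (M - lambda I) has bounded inverse (the diagonal entries 1/(d_n - lambda) are bounded). For our sequence d_n = 33(-1)^n/n^2, n = 1, 2, 3, ...:
  - {d_n} = {33(-1)^n/n^2 : n ≥ 1}; the only limit point is 0
  - closure = {33(-1)^n/n^2 : n ≥ 1} ∪ {0}
For the norm: a diagonal operator has ||M|| = sup_n |d_n|. Here |d_n| = 33/n^2 is decreasing, so sup_n |d_n| = |d_1| = 33. So ||M|| = 33.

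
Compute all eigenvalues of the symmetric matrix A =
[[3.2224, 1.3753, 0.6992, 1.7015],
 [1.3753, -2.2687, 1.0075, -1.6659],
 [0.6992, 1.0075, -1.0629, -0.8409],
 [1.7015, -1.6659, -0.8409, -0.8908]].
sigma(A) ≈ {-4, -2, 1, 4}

A is real symmetric, so its spectrum consists of real eigenvalues. Expanding the characteristic polynomial of the displayed matrix gives
  det(λ I - A) = p(λ) = λ^4 + (1)λ^3 + (-18)λ^2 + (-16)λ + (32).
Solving p(λ) = 0 yields eigenvalues ≈ -4, -2, 1, 4. (A is shown rounded to 4 decimals, so these recover the underlying integer eigenvalues to within that precision.)
Verification: the trace of A = -1 equals the sum of eigenvalues -1, and det(A) ≈ 32.0000 matches the eigenvalue product 32.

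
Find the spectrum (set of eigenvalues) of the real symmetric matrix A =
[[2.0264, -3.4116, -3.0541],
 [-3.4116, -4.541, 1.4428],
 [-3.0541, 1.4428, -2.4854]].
sigma(A) ≈ {-6, -4, 5}

A is real symmetric, so its spectrum consists of real eigenvalues. Expanding the characteristic polynomial of the displayed matrix gives
  det(λ I - A) = p(λ) = λ^3 + (5)λ^2 + (-26)λ + (-120.0021).
Solving p(λ) = 0 yields eigenvalues ≈ -6, -4, 5. (A is shown rounded to 4 decimals, so these recover the underlying integer eigenvalues to within that precision.)
Verification: the trace of A = -5 equals the sum of eigenvalues -5, and det(A) ≈ 120.0021 matches the eigenvalue product 120.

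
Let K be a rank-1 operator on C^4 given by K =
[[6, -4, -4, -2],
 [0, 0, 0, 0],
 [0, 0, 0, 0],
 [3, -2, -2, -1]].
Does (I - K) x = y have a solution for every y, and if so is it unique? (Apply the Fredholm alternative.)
(I - K) is invertible (det(I - K) = -4 ≠ 0), so for every y in C^4 the equation (I - K) x = y has a unique solution.

K has rank 1, so it is an outer product K = u v^T: every row of K is a multiple of one row vector. Reading off the entries, u = (-2, 0, 0, -1) and v = (-3, 2, 2, 1) (row i of K equals u_i·v^T). A rank-one matrix u v^T satisfies K u = u (v·u) and kills the (3)-dimensional subspace v^⊥, so its characteristic polynomial is lambda^3 (lambda - v·u) with v·u = tr K = 5. Hence the eigenvalues of I - K are 1 (multiplicity 3) and 1 - (5) = -4, so det(I - K) = -4. (Direct check: I - K =
[[-5, 4, 4, 2],
 [0, 1, 0, 0],
 [0, 0, 1, 0],
 [-3, 2, 2, 2]]
has determinant -4.) The finite-dimensional Fredholm alternative says: either (I - K) is invertible, or ker(I - K) ≠ {0} and then range(I - K) = ker((I - K)^*)^⊥, with dim ker(I - K) = dim ker((I - K)^*). Since det(I - K) ≠ 0, 1 is not an eigenvalue of K and ker(I - K) = {0}, so we are in the first case: for every y there is a unique x = (I - K)^(-1) y. Explicitly, by the Sherman–Morrison formula, (I - u v^T)^(-1) = I + u v^T/(1 - v·u), i.e. (I - K)^(-1) = I + K/(-4).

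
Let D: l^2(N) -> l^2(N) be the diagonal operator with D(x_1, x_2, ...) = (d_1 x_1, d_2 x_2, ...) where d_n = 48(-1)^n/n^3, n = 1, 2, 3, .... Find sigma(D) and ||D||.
sigma(D) = {48(-1)^n/n^3 : n ≥ 1} ∪ {0}; ||D|| = 48

A bounded diagonal operator on l^2 with diagonal entries d_n has spectrum equal to the closure of {d_n : n ≥ 1}: every d_n is an eigenvalue (with eigenvector e_n), so {d_n} ⊂ sigma(D); the spectrum is closed, so its closure is too; and for lambda not in the closure, (D - lambda I) has bounded inverse (the diagonal entries 1/(d_n - lambda) are bounded). For our sequence d_n = 48(-1)^n/n^3, n = 1, 2, 3, ...:
  - {d_n} = {48(-1)^n/n^3 : n ≥ 1}; the only limit point is 0
  - closure = {48(-1)^n/n^3 : n ≥ 1} ∪ {0}
For the norm: a diagonal operator has ||D|| = sup_n |d_n|. Here |d_n| = 48/n^3 is decreasing, so sup_n |d_n| = |d_1| = 48. So ||D|| = 48.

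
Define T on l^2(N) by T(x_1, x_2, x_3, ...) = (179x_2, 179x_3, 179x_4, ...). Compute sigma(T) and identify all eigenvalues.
sigma(T) = closed disk {z in C : |z| ≤ 179}; sigma_p(T) = open disk {z in C : |z| < 179}

Note T = 179·V where V is the unit left shift (V x)_k = x_{k+1}; so sigma(T) = 179·sigma(V) and ||T|| = 179||V||. ||T x||^2 = 32041sum_{k≥2} |x_k|^2 ≤ 32041||x||^2, with equality on {x : x_1 = 0}, so ||T|| = 179. For any lambda with |lambda| < 179, set r = lambda/179 (|r| < 1); the vector x = (1, r, r^2, ...) is in l^2 and satisfies T x = 179(r, r^2, ...) = lambda x, so lambda is an eigenvalue. On the boundary |lambda| = 179 the geometric series diverges, so no l^2 eigenvector exists, but these lambda lie in the approximate point spectrum. Hence sigma(T) is the closed disk of radius 179 and sigma_p(T) is the open disk.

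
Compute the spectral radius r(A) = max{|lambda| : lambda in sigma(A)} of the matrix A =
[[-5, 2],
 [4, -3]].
r(A) = 7

The eigenvalues of A are the roots of its characteristic polynomial. With M = A (coefficients from the trace and determinant):
  p(λ) = det(λ I - M) = λ^2 + 8λ + 7.
For λ^2 + 8λ + 7 the discriminant is 36. It is a perfect square (6^2), so the roots are rational: λ = (-8 ± 6)/2 = -1, -7.
Thus the eigenvalues (to 4 decimals) are -1 (modulus 1); -7 (modulus 7). The spectral radius is the largest modulus: r(A) = 7. (Cross-check: r(A) ≤ ||A||_2 ≈ 7.2854; equality holds whenever A is normal, though it can also hold for some non-normal A.)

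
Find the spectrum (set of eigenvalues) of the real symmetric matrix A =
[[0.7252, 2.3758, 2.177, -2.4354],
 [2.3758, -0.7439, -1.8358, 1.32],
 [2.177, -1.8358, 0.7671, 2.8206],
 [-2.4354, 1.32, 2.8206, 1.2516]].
sigma(A) ≈ {-6, 1, 3, 4}

A is real symmetric, so its spectrum consists of real eigenvalues. Expanding the characteristic polynomial of the displayed matrix gives
  det(λ I - A) = p(λ) = λ^4 + (-2)λ^3 + (-29)λ^2 + (102.0027)λ + (-72.0031).
Solving p(λ) = 0 yields eigenvalues ≈ -6, 1, 3, 4. (A is shown rounded to 4 decimals, so these recover the underlying integer eigenvalues to within that precision.)
Verification: the trace of A = 2 equals the sum of eigenvalues 2, and det(A) ≈ -72.0031 matches the eigenvalue product -72.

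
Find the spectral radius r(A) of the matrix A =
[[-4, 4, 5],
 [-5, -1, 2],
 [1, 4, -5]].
r(A) ≈ 8.2113

The eigenvalues of A are the roots of its characteristic polynomial. With M = A (coefficients from the trace, the sum of principal 2x2 minors, and det A):
  p(λ) = det(λ I - M) = λ^3 + 10λ^2 + 36λ + 175.
No integer candidate from the rational root theorem (±divisors of 175) is a root, so the roots are irrational. The cubic discriminant is Δ = -449899 < 0, so there is one real root and a complex-conjugate pair. p(-9) = -68 and p(-8) = 15 have opposite signs, so a root lies in (-9, -8); Newton's method refines it to λ ≈ -8.2113. Dividing out (λ - (-8.2113)) leaves approximately λ^2 + 1.7887λ + 21.3122. For λ^2 + 1.7887λ + 21.3122 the discriminant is -82.0492. It is negative, so the remaining roots are the complex-conjugate pair λ ≈ -0.8944 ± 4.5291i. Their product equals the constant term, so |λ|^2 ≈ 21.3122 and |λ| ≈ 4.6165.
Thus the eigenvalues (to 4 decimals) are -8.2113 (modulus 8.2113); -0.8944 ± 4.5291i (modulus 4.6165). The spectral radius is the largest modulus: r(A) ≈ 8.2113. (Cross-check: r(A) ≤ ||A||_2 ≈ 9.1481; equality holds whenever A is normal, though it can also hold for some non-normal A.)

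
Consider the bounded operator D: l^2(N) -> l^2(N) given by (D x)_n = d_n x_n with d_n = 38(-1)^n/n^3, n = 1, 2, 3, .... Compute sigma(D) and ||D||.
sigma(D) = {38(-1)^n/n^3 : n ≥ 1} ∪ {0}; ||D|| = 38

A bounded diagonal operator on l^2 with diagonal entries d_n has spectrum equal to the closure of {d_n : n ≥ 1}: every d_n is an eigenvalue (with eigenvector e_n), so {d_n} ⊂ sigma(D); the spectrum is closed, so its closure is too; and for lambda not in the closure, (D - lambda I) has bounded inverse (the diagonal entries 1/(d_n - lambda) are bounded). For our sequence d_n = 38(-1)^n/n^3, n = 1, 2, 3, ...:
  - {d_n} = {38(-1)^n/n^3 : n ≥ 1}; the only limit point is 0
  - closure = {38(-1)^n/n^3 : n ≥ 1} ∪ {0}
For the norm: a diagonal operator has ||D|| = sup_n |d_n|. Here |d_n| = 38/n^3 is decreasing, so sup_n |d_n| = |d_1| = 38. So ||D|| = 38.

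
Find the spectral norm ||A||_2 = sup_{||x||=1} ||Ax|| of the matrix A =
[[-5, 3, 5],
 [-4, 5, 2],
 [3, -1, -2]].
||A||_2 ≈ 10.4988 (= sqrt(largest eigenvalue of A^T A))

||A||_2 = sigma_max(A) = sqrt(lambda_max(A^T A)). Form the symmetric matrix M = A^T A =
[[50, -38, -39],
 [-38, 35, 27],
 [-39, 27, 33]].
Its characteristic polynomial (trace, sum of principal 2x2 minors, determinant of M give the coefficients) is
  p(λ) = det(λ I - M) = λ^3 - 118λ^2 + 861λ - 441.
No integer candidate from the rational root theorem (±divisors of 441) is a root, so the roots are irrational. The cubic discriminant is Δ = 5671969569 > 0, so there are three distinct real roots. p(0) = -441 and p(1) = 303 have opposite signs, so a root lies in (0, 1); Newton's method refines it to λ ≈ 0.5541. p(7) = 147 and p(8) = -593 have opposite signs, so a root lies in (7, 8); Newton's method refines it to λ ≈ 7.2209. p(110) = -2531 and p(111) = 8883 have opposite signs, so a root lies in (110, 111); Newton's method refines it to λ ≈ 110.225. Check (Vieta): the three roots sum to 118, matching tr M = 118.
So the eigenvalues of A^T A are ≈ 0.5541, 7.2209, 110.225 (all ≥ 0, as they must be for A^T A). The largest is λ_max ≈ 110.225, hence ||A||_2 = sqrt(λ_max) ≈ 10.4988.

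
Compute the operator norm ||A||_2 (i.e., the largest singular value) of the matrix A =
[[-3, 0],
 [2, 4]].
||A||_2 = sqrt((29 + sqrt(265))/2) ≈ 4.7581 (= sqrt(largest eigenvalue of A^T A))

||A||_2 = sigma_max(A) = sqrt(lambda_max(A^T A)). Form the symmetric matrix M = A^T A =
[[13, 8],
 [8, 16]].
Its characteristic polynomial (trace, determinant of M give the coefficients) is
  p(λ) = det(λ I - M) = λ^2 - 29λ + 144.
For λ^2 - 29λ + 144 the discriminant is 265. It is nonnegative but not a perfect square, so the roots are real and irrational: λ = (29 ± sqrt(265))/2 ≈ 22.6394, 6.3606.
So the eigenvalues of A^T A are ≈ 6.3606, 22.6394 (all ≥ 0, as they must be for A^T A). The largest is λ_max = (29 + sqrt(265))/2 ≈ 22.6394, hence ||A||_2 = sqrt(λ_max) = sqrt((29 + sqrt(265))/2) ≈ 4.7581.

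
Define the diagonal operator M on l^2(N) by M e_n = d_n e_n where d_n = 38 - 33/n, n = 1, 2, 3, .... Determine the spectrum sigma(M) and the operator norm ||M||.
sigma(M) = {38 - 33/n : n ≥ 1} ∪ {38}; ||M|| = 38

A bounded diagonal operator on l^2 with diagonal entries d_n has spectrum equal to the closure of {d_n : n ≥ 1}: every d_n is an eigenvalue (with eigenvector e_n), so {d_n} ⊂ sigma(M); the spectrum is closed, so its closure is too; and for lambda not in the closure, (M - lambda I) has bounded inverse (the diagonal entries 1/(d_n - lambda) are bounded). For our sequence d_n = 38 - 33/n, n = 1, 2, 3, ...:
  - {d_n} = {38 - 33/n : n ≥ 1}; the only limit point is 38
  - closure = {38 - 33/n : n ≥ 1} ∪ {38}
For the norm: a diagonal operator has ||M|| = sup_n |d_n|. Here d_n = 38 - 33/n increases monotonically from d_1 = 5 toward 38, with all terms in [5, 38); so sup_n |d_n| = 38 (the supremum is the limit, not attained). So ||M|| = 38.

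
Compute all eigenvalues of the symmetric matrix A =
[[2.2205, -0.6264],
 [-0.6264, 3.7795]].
sigma(A) ≈ {2, 4}

A is real symmetric, so its spectrum consists of real eigenvalues. Expanding the characteristic polynomial of the displayed matrix gives
  det(λ I - A) = p(λ) = λ^2 + (-6)λ + (8).
Solving p(λ) = 0 yields eigenvalues ≈ 2, 4. (A is shown rounded to 4 decimals, so these recover the underlying integer eigenvalues to within that precision.)
Verification: the trace of A = 6 equals the sum of eigenvalues 6, and det(A) ≈ 8.0000 matches the eigenvalue product 8.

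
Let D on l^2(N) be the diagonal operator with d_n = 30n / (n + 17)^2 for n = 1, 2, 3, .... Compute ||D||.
||D|| = 15/34 (attained at n = 17)

For D diagonal, ||D|| = sup_n |d_n|. Treat f(x) = 30x / (x + 17)^2 for real x > 0. By the quotient rule, f'(x) = 30(17 - x)/(x + 17)^3, which is positive for x < 17 and negative for x > 17. So f has a unique maximum at x = 17, and since 17 is a positive integer, the supremum over n ≥ 1 is attained at n = 17: d_17 = 30·17/(17 + 17)^2 = 30·17/1156 = 15/34. Hence ||D|| = 15/34.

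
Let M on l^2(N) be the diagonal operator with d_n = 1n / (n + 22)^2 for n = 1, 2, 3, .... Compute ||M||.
||M|| = 1/88 (attained at n = 22)

For M diagonal, ||M|| = sup_n |d_n|. Treat f(x) = 1x / (x + 22)^2 for real x > 0. By the quotient rule, f'(x) = 1(22 - x)/(x + 22)^3, which is positive for x < 22 and negative for x > 22. So f has a unique maximum at x = 22, and since 22 is a positive integer, the supremum over n ≥ 1 is attained at n = 22: d_22 = 1·22/(22 + 22)^2 = 1·22/1936 = 1/88. Hence ||M|| = 1/88.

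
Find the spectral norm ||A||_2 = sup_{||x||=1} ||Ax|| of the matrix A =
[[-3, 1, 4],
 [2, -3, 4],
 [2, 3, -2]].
||A||_2 ≈ 6.7089 (= sqrt(largest eigenvalue of A^T A))

||A||_2 = sigma_max(A) = sqrt(lambda_max(A^T A)). Form the symmetric matrix M = A^T A =
[[17, -3, -8],
 [-3, 19, -14],
 [-8, -14, 36]].
Its characteristic polynomial (trace, sum of principal 2x2 minors, determinant of M give the coefficients) is
  p(λ) = det(λ I - M) = λ^3 - 72λ^2 + 1350λ - 6084.
No integer candidate from the rational root theorem (±divisors of 6084) is a root, so the roots are irrational. The cubic discriminant is Δ = 168136560 > 0, so there are three distinct real roots. p(6) = -360 and p(7) = 181 have opposite signs, so a root lies in (6, 7); Newton's method refines it to λ ≈ 6.6432. p(20) = 116 and p(21) = -225 have opposite signs, so a root lies in (20, 21); Newton's method refines it to λ ≈ 20.3473. p(45) = -9 and p(46) = 1000 have opposite signs, so a root lies in (45, 46); Newton's method refines it to λ ≈ 45.0095. Check (Vieta): the three roots sum to 72, matching tr M = 72.
So the eigenvalues of A^T A are ≈ 6.6432, 20.3473, 45.0095 (all ≥ 0, as they must be for A^T A). The largest is λ_max ≈ 45.0095, hence ||A||_2 = sqrt(λ_max) ≈ 6.7089.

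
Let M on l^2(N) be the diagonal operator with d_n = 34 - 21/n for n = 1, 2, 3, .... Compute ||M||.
||M|| = 34

For a diagonal operator on l^2 with entries d_n, ||M|| = sup_n |d_n|. Here d_1 = 13, d_2 = 47/2, ..., and d_n = 34 - 21/n increases monotonically toward 34. All terms lie in [13, 34), so |d_n| = d_n and the supremum is the limit 34, which is not attained by any individual d_n. Hence ||M|| = 34.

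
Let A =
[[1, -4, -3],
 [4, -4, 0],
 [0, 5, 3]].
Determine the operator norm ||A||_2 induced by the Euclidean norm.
||A||_2 ≈ 8.7745 (= sqrt(largest eigenvalue of A^T A))

||A||_2 = sigma_max(A) = sqrt(lambda_max(A^T A)). Form the symmetric matrix M = A^T A =
[[17, -20, -3],
 [-20, 57, 27],
 [-3, 27, 18]].
Its characteristic polynomial (trace, sum of principal 2x2 minors, determinant of M give the coefficients) is
  p(λ) = det(λ I - M) = λ^3 - 92λ^2 + 1163λ - 576.
No integer candidate from the rational root theorem (±divisors of 576) is a root, so the roots are irrational. The cubic discriminant is Δ = 4462272452 > 0, so there are three distinct real roots. p(0) = -576 and p(1) = 496 have opposite signs, so a root lies in (0, 1); Newton's method refines it to λ ≈ 0.5162. p(14) = 418 and p(15) = -456 have opposite signs, so a root lies in (14, 15); Newton's method refines it to λ ≈ 14.4921. p(76) = -4604 and p(77) = 40 have opposite signs, so a root lies in (76, 77); Newton's method refines it to λ ≈ 76.9916. Check (Vieta): the three roots sum to 92, matching tr M = 92.
So the eigenvalues of A^T A are ≈ 0.5162, 14.4921, 76.9916 (all ≥ 0, as they must be for A^T A). The largest is λ_max ≈ 76.9916, hence ||A||_2 = sqrt(λ_max) ≈ 8.7745.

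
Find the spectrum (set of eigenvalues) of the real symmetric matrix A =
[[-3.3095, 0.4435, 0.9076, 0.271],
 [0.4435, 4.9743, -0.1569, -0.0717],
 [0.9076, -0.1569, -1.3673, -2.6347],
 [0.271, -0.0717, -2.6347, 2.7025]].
sigma(A) ≈ {-4, -2, 4, 5}

A is real symmetric, so its spectrum consists of real eigenvalues. Expanding the characteristic polynomial of the displayed matrix gives
  det(λ I - A) = p(λ) = λ^4 + (-3)λ^3 + (-26)λ^2 + (48)λ + (160.0028).
Solving p(λ) = 0 yields eigenvalues ≈ -4, -2, 4, 5. (A is shown rounded to 4 decimals, so these recover the underlying integer eigenvalues to within that precision.)
Verification: the trace of A = 3 equals the sum of eigenvalues 3, and det(A) ≈ 160.0028 matches the eigenvalue product 160.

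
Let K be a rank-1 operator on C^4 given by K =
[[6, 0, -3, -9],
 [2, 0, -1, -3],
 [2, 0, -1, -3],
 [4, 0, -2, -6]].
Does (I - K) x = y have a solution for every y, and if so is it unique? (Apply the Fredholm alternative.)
(I - K) is invertible (det(I - K) = 2 ≠ 0), so for every y in C^4 the equation (I - K) x = y has a unique solution.

K has rank 1, so it is an outer product K = u v^T: every row of K is a multiple of one row vector. Reading off the entries, u = (3, 1, 1, 2) and v = (2, 0, -1, -3) (row i of K equals u_i·v^T). A rank-one matrix u v^T satisfies K u = u (v·u) and kills the (3)-dimensional subspace v^⊥, so its characteristic polynomial is lambda^3 (lambda - v·u) with v·u = tr K = -1. Hence the eigenvalues of I - K are 1 (multiplicity 3) and 1 - (-1) = 2, so det(I - K) = 2. (Direct check: I - K =
[[-5, 0, 3, 9],
 [-2, 1, 1, 3],
 [-2, 0, 2, 3],
 [-4, 0, 2, 7]]
has determinant 2.) The finite-dimensional Fredholm alternative says: either (I - K) is invertible, or ker(I - K) ≠ {0} and then range(I - K) = ker((I - K)^*)^⊥, with dim ker(I - K) = dim ker((I - K)^*). Since det(I - K) ≠ 0, 1 is not an eigenvalue of K and ker(I - K) = {0}, so we are in the first case: for every y there is a unique x = (I - K)^(-1) y. Explicitly, by the Sherman–Morrison formula, (I - u v^T)^(-1) = I + u v^T/(1 - v·u), i.e. (I - K)^(-1) = I + K/(2).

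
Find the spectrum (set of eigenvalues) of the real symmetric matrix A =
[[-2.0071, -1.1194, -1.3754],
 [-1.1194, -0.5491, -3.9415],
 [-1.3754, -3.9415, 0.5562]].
sigma(A) ≈ {-5, -1, 4}

A is real symmetric, so its spectrum consists of real eigenvalues. Expanding the characteristic polynomial of the displayed matrix gives
  det(λ I - A) = p(λ) = λ^3 + (2)λ^2 + (-19)λ + (-20).
Solving p(λ) = 0 yields eigenvalues ≈ -5, -1, 4. (A is shown rounded to 4 decimals, so these recover the underlying integer eigenvalues to within that precision.)
Verification: the trace of A = -2 equals the sum of eigenvalues -2, and det(A) ≈ 19.9991 matches the eigenvalue product 20.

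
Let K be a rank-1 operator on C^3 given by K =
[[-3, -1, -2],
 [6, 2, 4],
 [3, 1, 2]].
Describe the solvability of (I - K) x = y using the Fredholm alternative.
(I - K) is singular (det(I - K) = 0, i.e. 1 ∈ sigma(K)). (I - K) x = y is solvable iff y ⊥ ker((I - K)^*) = span{(-3, -1, -2)}, i.e. iff -3y_1 - y_2 - 2y_3 = 0. When solvable, the solutions are x = y + c·(1, -2, -1), c arbitrary (ker(I - K) = span{(1, -2, -1)}, dimension 1).

K has rank 1, so it is an outer product K = u v^T: every row of K is a multiple of one row vector. Reading off the entries, u = (1, -2, -1) and v = (-3, -1, -2) (row i of K equals u_i·v^T). A rank-one matrix u v^T satisfies K u = u (v·u) and kills the (2)-dimensional subspace v^⊥, so its characteristic polynomial is lambda^2 (lambda - v·u) with v·u = tr K = 1. Hence the eigenvalues of I - K are 1 (multiplicity 2) and 1 - (1) = 0, so det(I - K) = 0. (Direct check: I - K =
[[4, 1, 2],
 [-6, -1, -4],
 [-3, -1, -1]]
has determinant 0.) So 1 is an eigenvalue of K and (I - K) is not invertible. The finite-dimensional Fredholm alternative says: either (I - K) is invertible, or ker(I - K) ≠ {0} and then range(I - K) = ker((I - K)^*)^⊥, with dim ker(I - K) = dim ker((I - K)^*). We are in the second case, so we need both kernels. Kernel of I - K: (I - K) u = u - u (v·u) = u - u = 0, so ker(I - K) = span{u} = span{(1, -2, -1)} (it is exactly 1-dimensional because rank(I - K) = 2). Kernel of the adjoint: K is real, so (I - K)^* = I - K^T = I - v u^T, and (I - v u^T) v = v - v (u·v) = 0; hence ker((I - K)^*) = span{v} = span{(-3, -1, -2)}. Therefore (I - K) x = y is solvable iff <y, v> = 0, i.e. iff -3y_1 - y_2 - 2y_3 = 0. When this holds, K y = u (v·y) = 0, so (I - K) y = y and x = y is a particular solution; the full solution set is the line x = y + c·u = y + c·(1, -2, -1), c ∈ C.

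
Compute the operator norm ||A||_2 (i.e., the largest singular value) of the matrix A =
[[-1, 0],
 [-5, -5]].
||A||_2 = sqrt((51 + sqrt(2501))/2) ≈ 7.1067 (= sqrt(largest eigenvalue of A^T A))

||A||_2 = sigma_max(A) = sqrt(lambda_max(A^T A)). Form the symmetric matrix M = A^T A =
[[26, 25],
 [25, 25]].
Its characteristic polynomial (trace, determinant of M give the coefficients) is
  p(λ) = det(λ I - M) = λ^2 - 51λ + 25.
For λ^2 - 51λ + 25 the discriminant is 2501. It is nonnegative but not a perfect square, so the roots are real and irrational: λ = (51 ± sqrt(2501))/2 ≈ 50.505, 0.495.
So the eigenvalues of A^T A are ≈ 0.495, 50.505 (all ≥ 0, as they must be for A^T A). The largest is λ_max = (51 + sqrt(2501))/2 ≈ 50.505, hence ||A||_2 = sqrt(λ_max) = sqrt((51 + sqrt(2501))/2) ≈ 7.1067.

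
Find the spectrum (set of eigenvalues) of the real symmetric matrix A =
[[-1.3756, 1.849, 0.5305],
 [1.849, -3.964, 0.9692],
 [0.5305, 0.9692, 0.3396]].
sigma(A) ≈ {-5, -1, 1}

A is real symmetric, so its spectrum consists of real eigenvalues. Expanding the characteristic polynomial of the displayed matrix gives
  det(λ I - A) = p(λ) = λ^3 + (5)λ^2 + (-1)λ + (-5).
Solving p(λ) = 0 yields eigenvalues ≈ -5, -1, 1. (A is shown rounded to 4 decimals, so these recover the underlying integer eigenvalues to within that precision.)
Verification: the trace of A = -5 equals the sum of eigenvalues -5, and det(A) ≈ 4.9999 matches the eigenvalue product 5.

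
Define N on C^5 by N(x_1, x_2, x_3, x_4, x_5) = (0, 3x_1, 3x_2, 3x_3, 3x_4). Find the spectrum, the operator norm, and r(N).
sigma(N) = {0}; ||N|| = 3; r(N) = 0. (N is nilpotent with N^5 = 0.)

On C^5, N is a strictly lower-triangular matrix with 3 on the subdiagonal and zeros elsewhere, so its characteristic polynomial is lambda^5 and every eigenvalue is 0: sigma(N) = {0}. For the operator norm, N e_i = 3e_{i+1} for i = 1, ..., 4 and N e_5 = 0, so the singular values of N are 3 (with multiplicity 4) and 0; hence ||N|| = 3. The spectral radius r(N) = max|lambda| = 0. Note ||N|| > r(N) — characteristic of non-normal nilpotent operators. Indeed N^5 = 0.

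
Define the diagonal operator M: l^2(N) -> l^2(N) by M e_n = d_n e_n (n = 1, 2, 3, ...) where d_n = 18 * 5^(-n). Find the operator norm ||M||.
||M|| = 18/5 (attained at n = 1)

For M diagonal, ||M|| = sup_n |d_n|. The sequence d_n = 18 * 5^(-n) is positive and strictly decreasing (ratio 5^(-1) < 1), so the supremum is d_1 = 18/5. Hence ||M|| = 18/5.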